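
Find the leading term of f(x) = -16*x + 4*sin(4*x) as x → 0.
-128*x**3/3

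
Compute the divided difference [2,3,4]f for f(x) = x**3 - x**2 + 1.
8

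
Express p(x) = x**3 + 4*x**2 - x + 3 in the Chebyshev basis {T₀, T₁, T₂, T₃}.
(5)T₀ + (-1/4)T₁ + (2)T₂ + (1/4)T₃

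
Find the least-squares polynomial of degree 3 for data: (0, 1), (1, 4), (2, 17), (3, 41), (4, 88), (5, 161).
107/126 + (223/108)x + (157/252)x² + (29/27)x³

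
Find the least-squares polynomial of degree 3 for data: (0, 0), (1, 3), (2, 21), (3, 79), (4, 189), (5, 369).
41/126 + (-1595/756)x + (7/9)x² + (311/108)x³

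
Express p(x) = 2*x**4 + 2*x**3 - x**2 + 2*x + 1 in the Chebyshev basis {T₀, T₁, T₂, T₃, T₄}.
(5/4)T₀ + (7/2)T₁ + (1/2)T₂ + (1/2)T₃ + (1/4)T₄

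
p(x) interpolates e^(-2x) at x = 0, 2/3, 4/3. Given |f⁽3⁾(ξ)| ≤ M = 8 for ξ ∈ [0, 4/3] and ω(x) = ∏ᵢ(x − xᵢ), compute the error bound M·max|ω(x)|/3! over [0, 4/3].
64*sqrt(3)/729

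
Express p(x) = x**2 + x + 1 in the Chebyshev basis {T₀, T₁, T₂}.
(3/2)T₀ + T₁ + (1/2)T₂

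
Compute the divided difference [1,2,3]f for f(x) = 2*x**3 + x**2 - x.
13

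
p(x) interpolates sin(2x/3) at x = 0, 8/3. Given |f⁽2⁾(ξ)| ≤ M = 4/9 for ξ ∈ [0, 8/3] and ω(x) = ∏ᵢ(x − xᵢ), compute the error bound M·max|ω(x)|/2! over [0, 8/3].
32/81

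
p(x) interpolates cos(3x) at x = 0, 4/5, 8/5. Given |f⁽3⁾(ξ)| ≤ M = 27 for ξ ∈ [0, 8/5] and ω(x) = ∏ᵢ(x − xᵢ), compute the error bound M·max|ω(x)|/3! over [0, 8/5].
64*sqrt(3)/125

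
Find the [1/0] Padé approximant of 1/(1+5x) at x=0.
1 - 5*x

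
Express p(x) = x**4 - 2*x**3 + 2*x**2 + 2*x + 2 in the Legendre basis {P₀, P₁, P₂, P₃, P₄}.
(43/15)P₀ + (4/5)P₁ + (40/21)P₂ + (-4/5)P₃ + (8/35)P₄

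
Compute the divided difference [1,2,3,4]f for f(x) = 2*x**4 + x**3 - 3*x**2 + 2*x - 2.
21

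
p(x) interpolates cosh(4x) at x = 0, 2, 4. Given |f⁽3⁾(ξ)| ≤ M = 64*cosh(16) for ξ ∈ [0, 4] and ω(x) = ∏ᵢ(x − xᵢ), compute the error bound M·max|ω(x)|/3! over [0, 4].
512*sqrt(3)*cosh(16)/27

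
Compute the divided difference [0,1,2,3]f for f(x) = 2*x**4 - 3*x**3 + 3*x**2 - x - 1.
9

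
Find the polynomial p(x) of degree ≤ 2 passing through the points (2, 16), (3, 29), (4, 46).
2*x**2 + 3*x + 2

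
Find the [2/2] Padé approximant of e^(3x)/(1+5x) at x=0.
(73*x**2/44 + 67*x/33 + 1)/(-631*x**2/132 + 133*x/33 + 1)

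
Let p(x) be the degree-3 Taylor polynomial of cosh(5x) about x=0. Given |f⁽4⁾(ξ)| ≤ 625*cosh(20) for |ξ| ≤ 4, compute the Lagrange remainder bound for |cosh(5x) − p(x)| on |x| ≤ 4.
20000*cosh(20)/3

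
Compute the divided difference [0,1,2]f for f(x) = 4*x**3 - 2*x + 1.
12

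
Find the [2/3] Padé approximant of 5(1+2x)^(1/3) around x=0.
(70*x**2/9 + 40*x/3 + 5)/(-4*x**3/81 + 2*x**2/3 + 2*x + 1)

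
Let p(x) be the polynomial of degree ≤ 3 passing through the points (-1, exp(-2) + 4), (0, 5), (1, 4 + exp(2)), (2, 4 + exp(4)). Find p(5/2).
5*(-7*exp(4) - 1 + 17*exp(2) + 7*exp(6))*exp(-2)/16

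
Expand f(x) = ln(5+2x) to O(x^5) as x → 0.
log(5) + 2*x/5 - 2*x**2/25 + 8*x**3/375 - 4*x**4/625 + O(x**5)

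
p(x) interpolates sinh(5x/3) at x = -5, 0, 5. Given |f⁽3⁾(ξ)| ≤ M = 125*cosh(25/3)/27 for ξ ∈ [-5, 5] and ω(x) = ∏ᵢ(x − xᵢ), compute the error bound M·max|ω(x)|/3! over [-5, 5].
15625*sqrt(3)*cosh(25/3)/729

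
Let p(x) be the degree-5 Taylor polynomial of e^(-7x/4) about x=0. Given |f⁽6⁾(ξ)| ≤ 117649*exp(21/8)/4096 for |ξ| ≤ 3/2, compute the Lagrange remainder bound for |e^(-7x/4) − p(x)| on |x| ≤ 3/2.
9529569*exp(21/8)/20971520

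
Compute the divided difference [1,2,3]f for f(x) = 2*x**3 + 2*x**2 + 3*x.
14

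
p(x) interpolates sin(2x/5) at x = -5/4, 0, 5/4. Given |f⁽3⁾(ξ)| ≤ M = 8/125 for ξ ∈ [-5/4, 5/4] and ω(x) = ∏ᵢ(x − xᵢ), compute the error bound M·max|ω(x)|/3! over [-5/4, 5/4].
sqrt(3)/216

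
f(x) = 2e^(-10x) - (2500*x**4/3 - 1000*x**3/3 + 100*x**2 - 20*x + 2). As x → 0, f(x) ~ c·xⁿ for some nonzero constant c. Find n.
5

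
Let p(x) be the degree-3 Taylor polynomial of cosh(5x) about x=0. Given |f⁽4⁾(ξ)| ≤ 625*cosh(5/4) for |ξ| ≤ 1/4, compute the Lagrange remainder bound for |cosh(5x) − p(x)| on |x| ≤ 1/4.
625*cosh(5/4)/6144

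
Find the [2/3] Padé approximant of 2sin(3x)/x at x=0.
(6 - 63*x**2/10)/(9*x**2/20 + 1)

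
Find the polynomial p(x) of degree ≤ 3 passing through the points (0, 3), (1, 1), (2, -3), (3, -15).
-x**3 + 2*x**2 - 3*x + 3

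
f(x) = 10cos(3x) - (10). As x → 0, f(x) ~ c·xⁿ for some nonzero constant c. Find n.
2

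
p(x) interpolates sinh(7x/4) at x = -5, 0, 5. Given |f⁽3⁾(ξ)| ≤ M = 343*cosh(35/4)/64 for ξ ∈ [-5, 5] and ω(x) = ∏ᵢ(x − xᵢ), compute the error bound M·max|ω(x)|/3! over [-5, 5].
42875*sqrt(3)*cosh(35/4)/1728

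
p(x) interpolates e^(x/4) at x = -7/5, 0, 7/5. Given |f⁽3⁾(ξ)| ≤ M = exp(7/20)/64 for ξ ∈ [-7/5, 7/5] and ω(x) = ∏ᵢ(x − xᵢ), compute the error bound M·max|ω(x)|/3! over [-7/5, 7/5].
343*sqrt(3)*exp(7/20)/216000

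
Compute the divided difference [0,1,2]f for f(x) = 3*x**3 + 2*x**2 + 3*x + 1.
11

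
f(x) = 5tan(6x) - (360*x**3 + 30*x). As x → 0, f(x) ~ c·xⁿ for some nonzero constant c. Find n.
5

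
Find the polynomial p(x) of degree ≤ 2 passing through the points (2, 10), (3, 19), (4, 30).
x**2 + 4*x - 2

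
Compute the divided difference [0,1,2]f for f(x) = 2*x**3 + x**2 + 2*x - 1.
7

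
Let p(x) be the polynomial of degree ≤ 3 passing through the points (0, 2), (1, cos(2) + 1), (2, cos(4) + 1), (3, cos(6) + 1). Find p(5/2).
15*cos(4)/16 - 5*cos(2)/16 + 5*cos(6)/16 + 17/16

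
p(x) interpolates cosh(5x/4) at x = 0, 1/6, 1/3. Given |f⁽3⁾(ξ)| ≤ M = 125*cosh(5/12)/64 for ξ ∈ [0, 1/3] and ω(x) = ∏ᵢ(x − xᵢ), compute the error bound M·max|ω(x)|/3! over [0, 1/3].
125*sqrt(3)*cosh(5/12)/373248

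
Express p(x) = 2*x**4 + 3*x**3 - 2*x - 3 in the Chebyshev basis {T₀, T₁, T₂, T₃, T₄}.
(-9/4)T₀ + (1/4)T₁ + T₂ + (3/4)T₃ + (1/4)T₄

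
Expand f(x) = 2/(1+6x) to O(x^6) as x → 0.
2 - 12*x + 72*x**2 - 432*x**3 + 2592*x**4 - 15552*x**5 + O(x**6)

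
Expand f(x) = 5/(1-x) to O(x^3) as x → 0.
5 + 5*x + 5*x**2 + O(x**3)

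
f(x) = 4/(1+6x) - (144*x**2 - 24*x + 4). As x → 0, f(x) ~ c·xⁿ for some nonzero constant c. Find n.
3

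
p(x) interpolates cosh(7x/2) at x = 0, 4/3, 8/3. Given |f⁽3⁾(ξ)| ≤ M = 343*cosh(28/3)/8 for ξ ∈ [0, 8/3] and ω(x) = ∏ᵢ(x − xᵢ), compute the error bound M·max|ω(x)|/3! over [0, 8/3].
2744*sqrt(3)*cosh(28/3)/729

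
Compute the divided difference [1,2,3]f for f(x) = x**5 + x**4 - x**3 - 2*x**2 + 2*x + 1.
107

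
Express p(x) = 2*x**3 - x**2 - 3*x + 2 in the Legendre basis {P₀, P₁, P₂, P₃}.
(5/3)P₀ + (-9/5)P₁ + (-2/3)P₂ + (4/5)P₃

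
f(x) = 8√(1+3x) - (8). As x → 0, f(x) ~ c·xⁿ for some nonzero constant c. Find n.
1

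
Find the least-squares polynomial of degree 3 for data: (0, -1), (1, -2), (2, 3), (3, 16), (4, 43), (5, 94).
-9/7 + (3/7)x + (-9/7)x² + x³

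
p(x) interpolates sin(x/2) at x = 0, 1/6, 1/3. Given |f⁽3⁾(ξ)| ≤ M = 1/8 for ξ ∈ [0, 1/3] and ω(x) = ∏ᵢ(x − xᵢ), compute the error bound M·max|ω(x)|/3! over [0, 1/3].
sqrt(3)/46656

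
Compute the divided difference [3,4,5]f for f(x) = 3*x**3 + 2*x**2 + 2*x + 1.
38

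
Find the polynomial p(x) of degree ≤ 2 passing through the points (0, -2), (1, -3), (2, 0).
2*x**2 - 3*x - 2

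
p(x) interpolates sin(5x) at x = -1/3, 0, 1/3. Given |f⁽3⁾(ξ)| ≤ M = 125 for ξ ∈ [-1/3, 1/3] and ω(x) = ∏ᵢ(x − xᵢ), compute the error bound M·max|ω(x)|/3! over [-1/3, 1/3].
125*sqrt(3)/729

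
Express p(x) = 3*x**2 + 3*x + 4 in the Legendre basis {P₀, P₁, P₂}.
(5)P₀ + (3)P₁ + (2)P₂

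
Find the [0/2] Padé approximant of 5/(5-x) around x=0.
1/(1 - x/5)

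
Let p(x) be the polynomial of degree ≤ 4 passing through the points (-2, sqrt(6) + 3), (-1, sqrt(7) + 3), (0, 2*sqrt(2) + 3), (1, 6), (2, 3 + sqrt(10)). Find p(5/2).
-219/32 - 45*sqrt(7)/32 + 35*sqrt(6)/128 + 315*sqrt(10)/128 + 189*sqrt(2)/32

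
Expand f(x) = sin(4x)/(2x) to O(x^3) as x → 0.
2 - 16*x**2/3 + O(x**3)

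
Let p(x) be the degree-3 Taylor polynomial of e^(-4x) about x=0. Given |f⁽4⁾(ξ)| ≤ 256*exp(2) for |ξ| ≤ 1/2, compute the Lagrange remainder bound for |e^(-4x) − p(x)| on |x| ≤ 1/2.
2*exp(2)/3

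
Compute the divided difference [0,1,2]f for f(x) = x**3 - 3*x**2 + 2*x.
0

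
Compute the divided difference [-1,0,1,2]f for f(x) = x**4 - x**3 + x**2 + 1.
1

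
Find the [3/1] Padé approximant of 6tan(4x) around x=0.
128*x**3 + 24*x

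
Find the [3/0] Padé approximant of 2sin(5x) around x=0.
-125*x**3/3 + 10*x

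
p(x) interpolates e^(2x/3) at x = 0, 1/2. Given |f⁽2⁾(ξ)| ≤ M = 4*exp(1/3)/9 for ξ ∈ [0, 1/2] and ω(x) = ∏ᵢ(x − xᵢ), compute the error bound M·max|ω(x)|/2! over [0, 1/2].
exp(1/3)/72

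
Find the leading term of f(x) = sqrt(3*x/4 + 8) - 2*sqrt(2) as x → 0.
3*sqrt(2)*x/32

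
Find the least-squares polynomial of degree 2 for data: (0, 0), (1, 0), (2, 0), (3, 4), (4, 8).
4/35 + (-10/7)x + (6/7)x²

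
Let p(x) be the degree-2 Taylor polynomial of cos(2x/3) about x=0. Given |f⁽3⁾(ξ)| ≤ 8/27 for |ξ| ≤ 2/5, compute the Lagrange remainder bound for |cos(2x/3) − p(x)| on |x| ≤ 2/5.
32/10125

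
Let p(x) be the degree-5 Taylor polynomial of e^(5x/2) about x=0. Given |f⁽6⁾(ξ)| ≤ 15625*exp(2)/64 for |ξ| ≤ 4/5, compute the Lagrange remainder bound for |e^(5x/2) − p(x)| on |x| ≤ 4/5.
4*exp(2)/45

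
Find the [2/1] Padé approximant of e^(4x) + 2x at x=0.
(14*x/3 + 1)/(1 - 4*x/3)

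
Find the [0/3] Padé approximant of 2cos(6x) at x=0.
2/(18*x**2 + 1)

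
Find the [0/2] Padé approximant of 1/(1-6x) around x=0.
1/(1 - 6*x)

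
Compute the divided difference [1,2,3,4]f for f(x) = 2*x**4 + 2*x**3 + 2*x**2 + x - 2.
22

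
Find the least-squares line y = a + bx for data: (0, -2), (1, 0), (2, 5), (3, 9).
a = -27/10, b = 19/5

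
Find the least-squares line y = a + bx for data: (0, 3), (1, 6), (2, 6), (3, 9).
a = 33/10, b = 9/5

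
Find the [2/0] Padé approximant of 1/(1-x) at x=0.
x**2 + x + 1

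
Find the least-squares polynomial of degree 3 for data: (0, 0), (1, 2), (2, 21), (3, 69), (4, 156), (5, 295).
-1/63 + (-1031/378)x + (719/252)x² + (205/108)x³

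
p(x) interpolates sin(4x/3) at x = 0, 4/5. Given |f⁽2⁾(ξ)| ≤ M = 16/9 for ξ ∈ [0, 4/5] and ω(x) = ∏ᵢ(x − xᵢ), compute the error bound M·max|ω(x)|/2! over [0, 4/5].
32/225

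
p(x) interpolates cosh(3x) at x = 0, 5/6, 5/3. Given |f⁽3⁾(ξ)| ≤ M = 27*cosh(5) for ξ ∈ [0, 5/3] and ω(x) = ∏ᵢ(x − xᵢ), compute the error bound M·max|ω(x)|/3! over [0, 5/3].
125*sqrt(3)*cosh(5)/216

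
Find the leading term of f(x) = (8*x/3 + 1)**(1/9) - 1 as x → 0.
8*x/27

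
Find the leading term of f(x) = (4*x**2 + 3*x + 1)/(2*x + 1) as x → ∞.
2*x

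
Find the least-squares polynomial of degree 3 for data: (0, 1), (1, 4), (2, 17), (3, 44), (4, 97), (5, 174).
71/63 + (-79/189)x + (265/126)x² + (53/54)x³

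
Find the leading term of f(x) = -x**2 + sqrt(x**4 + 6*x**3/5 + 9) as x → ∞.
3*x/5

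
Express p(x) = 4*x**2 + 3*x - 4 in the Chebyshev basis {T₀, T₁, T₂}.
(-2)T₀ + (3)T₁ + (2)T₂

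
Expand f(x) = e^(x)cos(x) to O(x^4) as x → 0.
1 + x - x**3/3 + O(x**4)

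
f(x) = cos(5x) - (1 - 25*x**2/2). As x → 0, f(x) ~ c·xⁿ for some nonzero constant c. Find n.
4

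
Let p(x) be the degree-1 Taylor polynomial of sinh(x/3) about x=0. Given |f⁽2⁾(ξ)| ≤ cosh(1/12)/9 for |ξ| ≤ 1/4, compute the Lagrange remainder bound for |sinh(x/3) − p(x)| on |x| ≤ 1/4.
cosh(1/12)/288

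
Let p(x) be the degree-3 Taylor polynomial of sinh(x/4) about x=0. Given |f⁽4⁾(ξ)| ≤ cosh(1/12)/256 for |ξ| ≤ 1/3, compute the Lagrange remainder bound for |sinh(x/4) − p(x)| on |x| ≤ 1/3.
cosh(1/12)/497664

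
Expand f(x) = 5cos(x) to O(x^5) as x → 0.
5 - 5*x**2/2 + 5*x**4/24 + O(x**5)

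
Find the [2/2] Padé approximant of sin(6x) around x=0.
6*x/(6*x**2 + 1)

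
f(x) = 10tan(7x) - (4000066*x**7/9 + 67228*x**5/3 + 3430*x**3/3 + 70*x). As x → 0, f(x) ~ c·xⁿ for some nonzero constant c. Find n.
9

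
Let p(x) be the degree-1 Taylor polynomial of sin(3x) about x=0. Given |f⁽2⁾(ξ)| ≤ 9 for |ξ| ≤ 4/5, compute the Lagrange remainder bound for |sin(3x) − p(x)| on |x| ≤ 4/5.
72/25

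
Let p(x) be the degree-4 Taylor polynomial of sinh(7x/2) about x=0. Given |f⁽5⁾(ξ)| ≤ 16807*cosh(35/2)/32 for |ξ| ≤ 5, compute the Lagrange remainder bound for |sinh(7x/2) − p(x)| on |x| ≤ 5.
10504375*cosh(35/2)/768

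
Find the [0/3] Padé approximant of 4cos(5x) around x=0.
4/(25*x**2/2 + 1)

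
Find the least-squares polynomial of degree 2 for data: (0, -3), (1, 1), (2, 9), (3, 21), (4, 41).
-93/35 + (18/35)x + (18/7)x²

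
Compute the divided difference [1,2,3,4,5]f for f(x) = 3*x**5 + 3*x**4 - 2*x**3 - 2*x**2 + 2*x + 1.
48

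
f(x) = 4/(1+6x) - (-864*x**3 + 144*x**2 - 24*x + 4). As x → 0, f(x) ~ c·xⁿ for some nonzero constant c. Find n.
4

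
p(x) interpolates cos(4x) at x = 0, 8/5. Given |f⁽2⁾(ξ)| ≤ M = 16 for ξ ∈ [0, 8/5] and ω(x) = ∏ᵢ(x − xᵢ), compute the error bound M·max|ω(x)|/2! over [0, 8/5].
128/25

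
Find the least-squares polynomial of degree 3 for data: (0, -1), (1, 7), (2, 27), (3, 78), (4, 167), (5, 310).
-17/21 + (503/126)x + (79/84)x² + (77/36)x³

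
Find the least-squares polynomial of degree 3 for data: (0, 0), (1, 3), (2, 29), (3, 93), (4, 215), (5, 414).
-1/6 + (-197/252)x + (121/84)x² + (55/18)x³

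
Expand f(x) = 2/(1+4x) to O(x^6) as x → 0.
2 - 8*x + 32*x**2 - 128*x**3 + 512*x**4 - 2048*x**5 + O(x**6)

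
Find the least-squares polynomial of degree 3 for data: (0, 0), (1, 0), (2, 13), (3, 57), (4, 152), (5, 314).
1/21 + (-38/63)x + (-109/42)x² + (55/18)x³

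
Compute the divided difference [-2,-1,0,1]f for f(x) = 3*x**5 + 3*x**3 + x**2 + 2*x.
18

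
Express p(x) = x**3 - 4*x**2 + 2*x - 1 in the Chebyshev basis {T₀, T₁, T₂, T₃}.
(-3)T₀ + (11/4)T₁ + (-2)T₂ + (1/4)T₃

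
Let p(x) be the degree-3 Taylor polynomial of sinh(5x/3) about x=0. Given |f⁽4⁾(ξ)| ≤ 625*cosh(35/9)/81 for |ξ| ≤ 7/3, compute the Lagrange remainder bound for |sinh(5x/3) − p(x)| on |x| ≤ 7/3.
1500625*cosh(35/9)/157464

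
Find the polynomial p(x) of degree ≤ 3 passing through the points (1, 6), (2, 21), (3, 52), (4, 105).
x**3 + 2*x**2 + 2*x + 1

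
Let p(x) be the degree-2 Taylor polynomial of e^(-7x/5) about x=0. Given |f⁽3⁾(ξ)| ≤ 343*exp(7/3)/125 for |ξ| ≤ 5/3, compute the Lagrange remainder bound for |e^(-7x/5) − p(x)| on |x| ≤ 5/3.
343*exp(7/3)/162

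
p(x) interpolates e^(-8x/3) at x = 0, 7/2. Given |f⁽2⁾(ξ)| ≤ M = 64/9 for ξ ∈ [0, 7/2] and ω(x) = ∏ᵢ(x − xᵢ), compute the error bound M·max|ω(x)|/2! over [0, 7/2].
98/9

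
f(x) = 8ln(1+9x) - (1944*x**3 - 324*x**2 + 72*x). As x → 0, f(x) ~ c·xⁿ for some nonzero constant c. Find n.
4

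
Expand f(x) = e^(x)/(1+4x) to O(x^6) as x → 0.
1 - 3*x + 25*x**2/2 - 299*x**3/6 + 1595*x**4/8 - 95699*x**5/120 + O(x**6)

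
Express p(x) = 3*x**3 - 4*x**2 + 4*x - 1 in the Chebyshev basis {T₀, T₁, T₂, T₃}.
(-3)T₀ + (25/4)T₁ + (-2)T₂ + (3/4)T₃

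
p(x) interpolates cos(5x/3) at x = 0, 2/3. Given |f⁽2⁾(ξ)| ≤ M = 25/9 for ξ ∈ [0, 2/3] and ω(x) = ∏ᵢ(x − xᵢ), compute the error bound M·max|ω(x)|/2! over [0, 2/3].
25/162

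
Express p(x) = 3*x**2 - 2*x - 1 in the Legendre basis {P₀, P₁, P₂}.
(-2)P₁ + (2)P₂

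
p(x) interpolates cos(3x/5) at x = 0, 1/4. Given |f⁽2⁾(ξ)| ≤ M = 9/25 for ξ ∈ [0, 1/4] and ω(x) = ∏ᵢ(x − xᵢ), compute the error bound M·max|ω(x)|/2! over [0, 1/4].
9/3200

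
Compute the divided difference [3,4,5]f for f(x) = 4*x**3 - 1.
48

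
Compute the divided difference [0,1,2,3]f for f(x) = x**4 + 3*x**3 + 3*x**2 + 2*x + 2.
9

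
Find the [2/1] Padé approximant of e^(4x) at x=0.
(8*x**2/3 + 8*x/3 + 1)/(1 - 4*x/3)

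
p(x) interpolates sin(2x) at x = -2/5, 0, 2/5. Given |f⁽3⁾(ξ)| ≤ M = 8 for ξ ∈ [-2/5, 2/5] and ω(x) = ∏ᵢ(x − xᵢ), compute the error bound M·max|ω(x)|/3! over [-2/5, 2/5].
64*sqrt(3)/3375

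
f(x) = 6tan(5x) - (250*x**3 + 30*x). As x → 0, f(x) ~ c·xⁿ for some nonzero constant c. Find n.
5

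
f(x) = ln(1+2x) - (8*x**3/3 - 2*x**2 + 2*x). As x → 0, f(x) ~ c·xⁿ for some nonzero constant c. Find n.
4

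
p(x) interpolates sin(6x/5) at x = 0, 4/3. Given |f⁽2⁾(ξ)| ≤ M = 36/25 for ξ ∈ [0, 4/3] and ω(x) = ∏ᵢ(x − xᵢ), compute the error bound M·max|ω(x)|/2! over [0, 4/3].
8/25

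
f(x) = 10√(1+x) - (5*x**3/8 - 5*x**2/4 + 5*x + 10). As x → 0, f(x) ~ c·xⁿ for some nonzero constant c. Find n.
4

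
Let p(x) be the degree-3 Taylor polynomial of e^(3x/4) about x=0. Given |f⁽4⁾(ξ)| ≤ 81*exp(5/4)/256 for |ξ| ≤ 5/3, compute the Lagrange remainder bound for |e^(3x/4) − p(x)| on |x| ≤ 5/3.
625*exp(5/4)/6144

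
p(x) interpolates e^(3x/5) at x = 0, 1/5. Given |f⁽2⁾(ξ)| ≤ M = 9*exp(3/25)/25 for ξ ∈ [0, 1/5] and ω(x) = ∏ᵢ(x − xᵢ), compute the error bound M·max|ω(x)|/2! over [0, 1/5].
9*exp(3/25)/5000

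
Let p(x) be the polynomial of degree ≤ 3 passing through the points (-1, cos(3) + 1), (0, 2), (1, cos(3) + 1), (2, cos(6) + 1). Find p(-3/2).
7*cos(3)/2 - 19/16 - 5*cos(6)/16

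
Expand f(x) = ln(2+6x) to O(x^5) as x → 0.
log(2) + 3*x - 9*x**2/2 + 9*x**3 - 81*x**4/4 + O(x**5)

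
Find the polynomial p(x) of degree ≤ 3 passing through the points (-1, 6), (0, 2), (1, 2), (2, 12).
x**3 + 2*x**2 - 3*x + 2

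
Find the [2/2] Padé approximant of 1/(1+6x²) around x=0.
1/(6*x**2 + 1)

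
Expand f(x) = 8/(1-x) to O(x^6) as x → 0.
8 + 8*x + 8*x**2 + 8*x**3 + 8*x**4 + 8*x**5 + O(x**6)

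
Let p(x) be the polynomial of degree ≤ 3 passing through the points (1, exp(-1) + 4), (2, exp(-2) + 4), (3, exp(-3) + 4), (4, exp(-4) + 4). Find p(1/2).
(-35*exp(2) - 5 + 21*e + 35*exp(3) + 64*exp(4))*exp(-4)/16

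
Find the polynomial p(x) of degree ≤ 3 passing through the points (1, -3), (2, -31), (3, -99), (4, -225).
-3*x**3 - 2*x**2 - x + 3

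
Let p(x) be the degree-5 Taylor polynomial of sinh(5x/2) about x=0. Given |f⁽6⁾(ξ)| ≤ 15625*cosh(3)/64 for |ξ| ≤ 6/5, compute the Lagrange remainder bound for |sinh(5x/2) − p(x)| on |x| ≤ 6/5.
81*cosh(3)/80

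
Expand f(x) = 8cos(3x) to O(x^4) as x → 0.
8 - 36*x**2 + O(x**4)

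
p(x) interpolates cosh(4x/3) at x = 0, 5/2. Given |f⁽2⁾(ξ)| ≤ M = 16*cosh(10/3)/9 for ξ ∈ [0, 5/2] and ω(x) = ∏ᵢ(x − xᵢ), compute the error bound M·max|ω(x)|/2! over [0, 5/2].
25*cosh(10/3)/18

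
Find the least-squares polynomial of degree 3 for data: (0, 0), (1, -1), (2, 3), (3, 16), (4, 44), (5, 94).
-1/9 + (-233/378)x + (-223/252)x² + (103/108)x³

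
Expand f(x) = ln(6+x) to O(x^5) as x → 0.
log(6) + x/6 - x**2/72 + x**3/648 - x**4/5184 + O(x**5)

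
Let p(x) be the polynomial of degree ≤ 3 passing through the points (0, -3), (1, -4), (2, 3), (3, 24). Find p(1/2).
-33/8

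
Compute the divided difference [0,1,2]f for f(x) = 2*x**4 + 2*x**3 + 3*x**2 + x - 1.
23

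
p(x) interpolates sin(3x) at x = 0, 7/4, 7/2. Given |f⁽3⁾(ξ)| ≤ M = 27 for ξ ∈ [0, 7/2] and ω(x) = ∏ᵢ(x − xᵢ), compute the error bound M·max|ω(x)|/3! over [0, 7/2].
343*sqrt(3)/64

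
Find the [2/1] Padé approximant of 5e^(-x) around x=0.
(5*x**2/6 - 10*x/3 + 5)/(x/3 + 1)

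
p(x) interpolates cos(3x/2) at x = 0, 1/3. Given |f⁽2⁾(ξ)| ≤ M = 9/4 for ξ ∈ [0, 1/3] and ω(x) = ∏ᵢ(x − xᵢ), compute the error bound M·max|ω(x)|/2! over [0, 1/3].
1/32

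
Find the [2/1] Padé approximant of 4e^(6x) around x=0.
(24*x**2 + 16*x + 4)/(1 - 2*x)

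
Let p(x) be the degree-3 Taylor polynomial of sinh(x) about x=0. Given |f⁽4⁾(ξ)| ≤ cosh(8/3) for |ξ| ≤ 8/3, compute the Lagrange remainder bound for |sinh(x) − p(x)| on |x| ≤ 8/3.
512*cosh(8/3)/243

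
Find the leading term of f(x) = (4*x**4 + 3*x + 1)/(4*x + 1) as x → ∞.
x**3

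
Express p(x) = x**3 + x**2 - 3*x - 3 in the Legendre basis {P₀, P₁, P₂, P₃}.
(-8/3)P₀ + (-12/5)P₁ + (2/3)P₂ + (2/5)P₃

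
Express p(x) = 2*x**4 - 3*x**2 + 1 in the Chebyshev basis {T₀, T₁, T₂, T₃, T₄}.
(1/4)T₀ + (-1/2)T₂ + (1/4)T₄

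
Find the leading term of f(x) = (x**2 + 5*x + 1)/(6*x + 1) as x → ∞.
x/6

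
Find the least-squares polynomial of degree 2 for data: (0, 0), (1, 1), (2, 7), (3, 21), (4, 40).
3/35 + (-18/7)x + (22/7)x²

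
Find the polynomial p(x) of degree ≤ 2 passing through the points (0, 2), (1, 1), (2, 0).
2 - x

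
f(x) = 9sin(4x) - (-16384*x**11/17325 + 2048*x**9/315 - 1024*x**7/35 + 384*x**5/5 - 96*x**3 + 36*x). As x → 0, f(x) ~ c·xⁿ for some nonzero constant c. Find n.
13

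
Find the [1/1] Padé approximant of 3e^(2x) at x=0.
(3*x + 3)/(1 - x)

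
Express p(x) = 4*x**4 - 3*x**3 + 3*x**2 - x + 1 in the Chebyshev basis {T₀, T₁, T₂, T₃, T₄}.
(4)T₀ + (-13/4)T₁ + (7/2)T₂ + (-3/4)T₃ + (1/2)T₄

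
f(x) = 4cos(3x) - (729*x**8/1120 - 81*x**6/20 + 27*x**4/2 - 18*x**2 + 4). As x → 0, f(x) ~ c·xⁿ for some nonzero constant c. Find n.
10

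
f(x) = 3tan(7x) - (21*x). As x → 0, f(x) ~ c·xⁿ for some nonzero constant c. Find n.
3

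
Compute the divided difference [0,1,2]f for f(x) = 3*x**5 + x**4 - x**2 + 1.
51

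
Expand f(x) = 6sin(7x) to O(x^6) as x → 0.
42*x - 343*x**3 + 16807*x**5/20 + O(x**6)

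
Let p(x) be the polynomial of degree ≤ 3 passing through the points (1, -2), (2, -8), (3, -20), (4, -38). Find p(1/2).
-5/4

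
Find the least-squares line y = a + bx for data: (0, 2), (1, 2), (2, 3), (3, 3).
a = 19/10, b = 2/5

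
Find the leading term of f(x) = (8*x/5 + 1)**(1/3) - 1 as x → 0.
8*x/15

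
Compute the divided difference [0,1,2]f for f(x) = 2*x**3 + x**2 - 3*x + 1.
7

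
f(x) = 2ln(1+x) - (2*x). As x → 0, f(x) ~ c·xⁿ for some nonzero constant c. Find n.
2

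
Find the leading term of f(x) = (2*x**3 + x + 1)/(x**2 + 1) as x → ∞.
2*x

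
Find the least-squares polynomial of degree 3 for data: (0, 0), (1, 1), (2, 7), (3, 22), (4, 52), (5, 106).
-11/63 + (773/378)x + (-353/252)x² + (113/108)x³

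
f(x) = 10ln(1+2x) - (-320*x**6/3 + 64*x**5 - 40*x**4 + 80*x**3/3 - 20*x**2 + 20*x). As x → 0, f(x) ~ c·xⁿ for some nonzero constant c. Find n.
7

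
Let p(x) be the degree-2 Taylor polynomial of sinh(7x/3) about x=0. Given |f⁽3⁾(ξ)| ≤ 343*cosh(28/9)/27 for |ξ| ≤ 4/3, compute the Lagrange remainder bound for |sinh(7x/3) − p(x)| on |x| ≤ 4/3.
10976*cosh(28/9)/2187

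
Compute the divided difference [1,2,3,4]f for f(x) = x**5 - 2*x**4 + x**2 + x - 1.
45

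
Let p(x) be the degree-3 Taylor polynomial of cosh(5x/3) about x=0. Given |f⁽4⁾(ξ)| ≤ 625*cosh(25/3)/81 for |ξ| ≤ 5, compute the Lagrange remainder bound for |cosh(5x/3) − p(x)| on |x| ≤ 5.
390625*cosh(25/3)/1944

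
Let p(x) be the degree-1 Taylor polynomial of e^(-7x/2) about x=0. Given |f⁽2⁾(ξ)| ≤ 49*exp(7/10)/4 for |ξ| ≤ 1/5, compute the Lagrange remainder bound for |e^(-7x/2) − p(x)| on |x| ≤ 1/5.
49*exp(7/10)/200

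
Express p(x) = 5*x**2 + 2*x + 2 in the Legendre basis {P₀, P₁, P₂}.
(11/3)P₀ + (2)P₁ + (10/3)P₂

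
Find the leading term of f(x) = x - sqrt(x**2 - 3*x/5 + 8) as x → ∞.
3/10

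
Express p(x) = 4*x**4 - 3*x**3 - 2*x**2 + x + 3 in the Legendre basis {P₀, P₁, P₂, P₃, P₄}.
(47/15)P₀ + (-4/5)P₁ + (20/21)P₂ + (-6/5)P₃ + (32/35)P₄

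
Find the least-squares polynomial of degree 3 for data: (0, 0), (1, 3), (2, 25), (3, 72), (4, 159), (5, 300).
-41/126 + (71/108)x + (425/252)x² + (55/27)x³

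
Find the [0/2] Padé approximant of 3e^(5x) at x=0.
3/(25*x**2/2 - 5*x + 1)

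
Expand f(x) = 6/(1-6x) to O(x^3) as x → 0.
6 + 36*x + 216*x**2 + O(x**3)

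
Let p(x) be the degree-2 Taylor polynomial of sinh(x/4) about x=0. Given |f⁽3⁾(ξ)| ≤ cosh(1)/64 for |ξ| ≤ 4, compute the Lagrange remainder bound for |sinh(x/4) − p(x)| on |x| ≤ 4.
cosh(1)/6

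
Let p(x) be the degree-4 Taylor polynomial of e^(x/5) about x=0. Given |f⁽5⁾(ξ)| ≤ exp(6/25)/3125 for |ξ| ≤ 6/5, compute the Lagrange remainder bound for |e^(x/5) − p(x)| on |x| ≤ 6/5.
324*exp(6/25)/48828125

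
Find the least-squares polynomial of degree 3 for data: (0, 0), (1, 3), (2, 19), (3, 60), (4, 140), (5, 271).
-1/63 + (200/189)x + (-1/9)x² + (58/27)x³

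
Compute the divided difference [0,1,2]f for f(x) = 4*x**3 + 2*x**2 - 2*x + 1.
14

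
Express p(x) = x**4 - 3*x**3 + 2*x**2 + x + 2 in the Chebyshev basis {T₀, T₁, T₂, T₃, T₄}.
(27/8)T₀ + (-5/4)T₁ + (3/2)T₂ + (-3/4)T₃ + (1/8)T₄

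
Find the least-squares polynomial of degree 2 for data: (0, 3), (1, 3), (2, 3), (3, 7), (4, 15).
121/35 + (-102/35)x + (10/7)x²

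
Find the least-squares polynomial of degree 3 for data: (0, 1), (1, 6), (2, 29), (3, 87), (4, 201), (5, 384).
23/21 + (92/63)x + (13/42)x² + (53/18)x³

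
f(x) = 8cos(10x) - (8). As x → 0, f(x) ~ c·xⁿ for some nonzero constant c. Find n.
2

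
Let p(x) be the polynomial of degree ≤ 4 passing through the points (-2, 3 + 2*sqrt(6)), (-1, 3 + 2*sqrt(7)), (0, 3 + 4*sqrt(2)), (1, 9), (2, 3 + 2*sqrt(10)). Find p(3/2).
-35*sqrt(2)/16 - 5*sqrt(6)/64 + 7*sqrt(7)/16 + 35*sqrt(10)/64 + 153/16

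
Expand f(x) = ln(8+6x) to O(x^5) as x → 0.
log(8) + 3*x/4 - 9*x**2/32 + 9*x**3/64 - 81*x**4/1024 + O(x**5)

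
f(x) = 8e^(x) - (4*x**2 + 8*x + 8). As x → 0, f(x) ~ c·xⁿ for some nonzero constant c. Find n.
3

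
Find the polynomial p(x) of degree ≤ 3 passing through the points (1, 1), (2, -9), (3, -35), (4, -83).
-x**3 - 2*x**2 + 3*x + 1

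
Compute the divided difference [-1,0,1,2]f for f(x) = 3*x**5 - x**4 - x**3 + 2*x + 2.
12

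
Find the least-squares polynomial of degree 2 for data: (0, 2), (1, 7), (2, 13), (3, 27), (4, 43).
16/7 + (57/35)x + (15/7)x²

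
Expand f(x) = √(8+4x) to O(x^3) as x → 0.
2*sqrt(2) + sqrt(2)*x/2 - sqrt(2)*x**2/16 + O(x**3)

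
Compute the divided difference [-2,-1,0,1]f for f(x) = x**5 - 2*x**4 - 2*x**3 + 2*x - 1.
7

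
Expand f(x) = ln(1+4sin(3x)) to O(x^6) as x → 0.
12*x - 72*x**2 + 558*x**3 - 4968*x**4 + 94365*x**5/2 + O(x**6)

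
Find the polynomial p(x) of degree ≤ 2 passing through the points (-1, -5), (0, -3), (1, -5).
-2*x**2 - 3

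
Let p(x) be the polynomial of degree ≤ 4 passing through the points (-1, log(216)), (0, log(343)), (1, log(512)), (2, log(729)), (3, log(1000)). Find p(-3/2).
log(17179869184*2**(25/32)*3**(121/128)*5**(105/128)*7**(5/32)/2542277241)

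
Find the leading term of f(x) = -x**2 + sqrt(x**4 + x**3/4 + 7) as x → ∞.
x/8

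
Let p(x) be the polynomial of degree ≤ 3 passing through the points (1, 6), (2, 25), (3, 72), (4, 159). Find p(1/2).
13/4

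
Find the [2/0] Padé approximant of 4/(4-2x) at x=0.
x**2/4 + x/2 + 1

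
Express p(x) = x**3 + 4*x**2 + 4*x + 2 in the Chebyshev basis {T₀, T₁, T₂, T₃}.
(4)T₀ + (19/4)T₁ + (2)T₂ + (1/4)T₃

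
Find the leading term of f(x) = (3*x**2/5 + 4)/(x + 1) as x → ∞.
3*x/5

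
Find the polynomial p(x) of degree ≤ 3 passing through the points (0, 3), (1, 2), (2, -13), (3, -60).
-3*x**3 + 2*x**2 + 3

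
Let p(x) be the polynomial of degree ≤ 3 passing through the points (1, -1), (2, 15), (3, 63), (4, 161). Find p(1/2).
-21/8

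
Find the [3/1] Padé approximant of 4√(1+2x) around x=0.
(-x**3/2 + 3*x**2 + 9*x + 4)/(5*x/4 + 1)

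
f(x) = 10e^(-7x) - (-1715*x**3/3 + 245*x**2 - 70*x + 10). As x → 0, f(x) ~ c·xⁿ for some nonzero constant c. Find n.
4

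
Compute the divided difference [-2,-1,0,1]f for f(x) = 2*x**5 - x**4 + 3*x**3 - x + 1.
15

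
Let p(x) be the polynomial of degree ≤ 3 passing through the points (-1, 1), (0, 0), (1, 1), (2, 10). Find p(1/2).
-1/8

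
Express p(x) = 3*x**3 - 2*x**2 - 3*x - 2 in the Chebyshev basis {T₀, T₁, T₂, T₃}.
(-3)T₀ + (-3/4)T₁ - T₂ + (3/4)T₃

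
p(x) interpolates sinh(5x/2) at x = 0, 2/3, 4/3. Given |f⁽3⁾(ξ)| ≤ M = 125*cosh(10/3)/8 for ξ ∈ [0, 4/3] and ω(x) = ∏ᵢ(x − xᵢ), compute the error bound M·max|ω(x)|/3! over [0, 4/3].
125*sqrt(3)*cosh(10/3)/729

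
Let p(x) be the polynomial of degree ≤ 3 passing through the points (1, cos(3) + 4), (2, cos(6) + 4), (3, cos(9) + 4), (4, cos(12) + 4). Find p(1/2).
35*cos(3)/16 - 35*cos(6)/16 + 21*cos(9)/16 - 5*cos(12)/16 + 4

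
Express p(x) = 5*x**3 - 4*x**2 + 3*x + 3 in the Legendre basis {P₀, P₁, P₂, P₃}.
(5/3)P₀ + (6)P₁ + (-8/3)P₂ + (2)P₃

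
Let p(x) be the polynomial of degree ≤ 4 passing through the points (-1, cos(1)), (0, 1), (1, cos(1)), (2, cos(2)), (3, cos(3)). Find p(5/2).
35*cos(2)/32 - 75*cos(1)/128 + 35*cos(3)/128 + 7/32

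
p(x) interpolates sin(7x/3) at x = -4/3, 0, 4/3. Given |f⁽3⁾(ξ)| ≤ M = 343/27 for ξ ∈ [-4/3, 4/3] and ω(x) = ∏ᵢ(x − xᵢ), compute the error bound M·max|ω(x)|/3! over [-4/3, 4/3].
21952*sqrt(3)/19683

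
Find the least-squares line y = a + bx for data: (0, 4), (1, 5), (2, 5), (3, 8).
a = 37/10, b = 6/5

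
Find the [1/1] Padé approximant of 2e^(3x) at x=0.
(3*x + 2)/(1 - 3*x/2)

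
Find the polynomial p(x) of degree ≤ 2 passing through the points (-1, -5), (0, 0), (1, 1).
-2*x**2 + 3*x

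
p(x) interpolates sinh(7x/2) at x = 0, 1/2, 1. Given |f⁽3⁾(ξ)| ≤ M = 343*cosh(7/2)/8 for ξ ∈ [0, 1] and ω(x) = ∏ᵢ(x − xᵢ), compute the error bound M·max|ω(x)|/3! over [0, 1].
343*sqrt(3)*cosh(7/2)/1728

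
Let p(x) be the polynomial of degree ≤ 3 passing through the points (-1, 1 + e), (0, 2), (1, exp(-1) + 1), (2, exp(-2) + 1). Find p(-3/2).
(-5 + 21*e + (-19 + 35*e)*exp(2))*exp(-2)/16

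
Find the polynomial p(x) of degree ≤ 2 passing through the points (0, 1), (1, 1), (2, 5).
2*x**2 - 2*x + 1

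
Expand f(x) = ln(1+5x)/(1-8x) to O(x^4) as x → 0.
5*x + 55*x**2/2 + 785*x**3/3 + O(x**4)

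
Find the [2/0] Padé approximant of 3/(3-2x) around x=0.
4*x**2/9 + 2*x/3 + 1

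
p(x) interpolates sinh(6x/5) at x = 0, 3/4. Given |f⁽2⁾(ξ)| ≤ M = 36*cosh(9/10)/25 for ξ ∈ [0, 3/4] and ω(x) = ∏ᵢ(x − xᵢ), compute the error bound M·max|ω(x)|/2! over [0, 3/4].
81*cosh(9/10)/800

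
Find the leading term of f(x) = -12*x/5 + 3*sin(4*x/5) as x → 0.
-32*x**3/125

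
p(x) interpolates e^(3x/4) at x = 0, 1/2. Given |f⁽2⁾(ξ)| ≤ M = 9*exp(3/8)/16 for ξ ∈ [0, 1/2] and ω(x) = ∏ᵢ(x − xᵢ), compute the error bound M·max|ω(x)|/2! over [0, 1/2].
9*exp(3/8)/512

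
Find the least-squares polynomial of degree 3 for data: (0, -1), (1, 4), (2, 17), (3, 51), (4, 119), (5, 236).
-67/63 + (1133/189)x + (-190/63)x² + (61/27)x³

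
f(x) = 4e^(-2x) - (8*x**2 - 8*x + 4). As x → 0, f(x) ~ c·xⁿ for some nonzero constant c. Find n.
3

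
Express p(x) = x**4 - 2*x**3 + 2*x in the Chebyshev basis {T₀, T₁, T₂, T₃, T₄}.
(3/8)T₀ + (1/2)T₁ + (1/2)T₂ + (-1/2)T₃ + (1/8)T₄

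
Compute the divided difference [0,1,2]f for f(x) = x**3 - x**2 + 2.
2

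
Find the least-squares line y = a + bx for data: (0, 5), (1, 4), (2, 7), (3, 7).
a = 22/5, b = 9/10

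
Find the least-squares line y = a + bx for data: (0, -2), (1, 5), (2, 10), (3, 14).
a = -6/5, b = 53/10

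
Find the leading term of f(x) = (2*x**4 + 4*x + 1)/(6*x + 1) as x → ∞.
x**3/3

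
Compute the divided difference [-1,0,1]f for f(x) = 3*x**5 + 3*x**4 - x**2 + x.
2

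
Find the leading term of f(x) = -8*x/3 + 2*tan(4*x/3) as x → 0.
128*x**3/81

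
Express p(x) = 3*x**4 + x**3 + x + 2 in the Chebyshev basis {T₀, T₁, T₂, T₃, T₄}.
(25/8)T₀ + (7/4)T₁ + (3/2)T₂ + (1/4)T₃ + (3/8)T₄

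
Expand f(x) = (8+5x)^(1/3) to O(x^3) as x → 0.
2 + 5*x/12 - 25*x**2/288 + O(x**3)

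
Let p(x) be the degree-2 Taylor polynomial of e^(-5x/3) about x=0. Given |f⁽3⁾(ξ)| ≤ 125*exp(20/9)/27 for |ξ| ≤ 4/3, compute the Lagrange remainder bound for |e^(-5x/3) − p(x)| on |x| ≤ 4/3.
4000*exp(20/9)/2187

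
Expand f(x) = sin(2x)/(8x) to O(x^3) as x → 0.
1/4 - x**2/6 + O(x**3)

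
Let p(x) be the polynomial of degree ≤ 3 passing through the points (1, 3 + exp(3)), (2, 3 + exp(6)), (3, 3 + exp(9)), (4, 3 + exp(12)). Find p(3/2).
-5*exp(9)/16 + 3 + 5*exp(3)/16 + 15*exp(6)/16 + exp(12)/16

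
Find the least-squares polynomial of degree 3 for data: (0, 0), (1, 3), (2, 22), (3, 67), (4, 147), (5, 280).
-31/126 + (529/756)x + (313/252)x² + (53/27)x³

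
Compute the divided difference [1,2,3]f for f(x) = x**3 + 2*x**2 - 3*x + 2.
8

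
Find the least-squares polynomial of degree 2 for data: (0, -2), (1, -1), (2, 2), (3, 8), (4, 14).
-15/7 + (27/70)x + (13/14)x²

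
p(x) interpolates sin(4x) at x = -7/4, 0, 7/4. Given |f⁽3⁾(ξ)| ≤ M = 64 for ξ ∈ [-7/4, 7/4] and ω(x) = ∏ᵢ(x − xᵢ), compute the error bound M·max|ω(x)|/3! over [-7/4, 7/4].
343*sqrt(3)/27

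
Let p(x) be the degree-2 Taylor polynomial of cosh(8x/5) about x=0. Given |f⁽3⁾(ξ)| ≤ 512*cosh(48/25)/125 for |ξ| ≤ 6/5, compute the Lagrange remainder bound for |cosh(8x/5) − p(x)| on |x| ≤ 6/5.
18432*cosh(48/25)/15625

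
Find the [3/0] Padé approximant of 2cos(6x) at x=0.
2 - 36*x**2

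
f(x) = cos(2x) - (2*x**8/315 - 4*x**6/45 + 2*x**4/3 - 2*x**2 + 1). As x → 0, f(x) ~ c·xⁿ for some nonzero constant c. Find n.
10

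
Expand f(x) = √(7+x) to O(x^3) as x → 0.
sqrt(7) + sqrt(7)*x/14 - sqrt(7)*x**2/392 + O(x**3)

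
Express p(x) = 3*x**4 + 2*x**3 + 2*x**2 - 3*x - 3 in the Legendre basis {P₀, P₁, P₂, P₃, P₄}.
(-26/15)P₀ + (-9/5)P₁ + (64/21)P₂ + (4/5)P₃ + (24/35)P₄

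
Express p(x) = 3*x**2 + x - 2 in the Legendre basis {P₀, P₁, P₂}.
-P₀ + P₁ + (2)P₂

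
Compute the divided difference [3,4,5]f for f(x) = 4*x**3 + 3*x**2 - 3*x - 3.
51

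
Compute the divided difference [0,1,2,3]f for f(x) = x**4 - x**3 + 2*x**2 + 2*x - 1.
5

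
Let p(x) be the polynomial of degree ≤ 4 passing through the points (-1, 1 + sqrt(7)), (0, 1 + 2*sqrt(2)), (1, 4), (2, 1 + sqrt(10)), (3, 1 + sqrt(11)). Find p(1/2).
-5*sqrt(10)/32 - 5*sqrt(7)/128 + 3*sqrt(11)/128 + 15*sqrt(2)/16 + 199/64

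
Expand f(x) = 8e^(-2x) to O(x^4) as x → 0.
8 - 16*x + 16*x**2 - 32*x**3/3 + O(x**4)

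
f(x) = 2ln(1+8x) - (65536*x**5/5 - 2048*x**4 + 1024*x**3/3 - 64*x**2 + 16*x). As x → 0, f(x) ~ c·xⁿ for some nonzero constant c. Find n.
6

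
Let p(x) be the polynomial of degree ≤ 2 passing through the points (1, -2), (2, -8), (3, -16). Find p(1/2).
1/4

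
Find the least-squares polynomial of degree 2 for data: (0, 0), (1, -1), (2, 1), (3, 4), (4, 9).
-1/7 + (-99/70)x + (13/14)x²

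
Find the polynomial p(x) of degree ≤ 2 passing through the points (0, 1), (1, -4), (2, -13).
-2*x**2 - 3*x + 1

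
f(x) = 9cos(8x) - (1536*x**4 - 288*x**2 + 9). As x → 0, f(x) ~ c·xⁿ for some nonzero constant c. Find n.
6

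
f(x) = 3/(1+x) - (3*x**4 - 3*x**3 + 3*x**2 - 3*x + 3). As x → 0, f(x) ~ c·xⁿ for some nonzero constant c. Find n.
5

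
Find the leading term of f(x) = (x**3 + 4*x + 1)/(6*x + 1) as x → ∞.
x**2/6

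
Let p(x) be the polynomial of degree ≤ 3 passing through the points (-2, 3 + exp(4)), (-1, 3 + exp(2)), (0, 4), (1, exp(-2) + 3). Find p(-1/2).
(-1 + (-exp(4) + 57 + 9*exp(2))*exp(2))*exp(-2)/16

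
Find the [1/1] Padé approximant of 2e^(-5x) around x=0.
(2 - 5*x)/(5*x/2 + 1)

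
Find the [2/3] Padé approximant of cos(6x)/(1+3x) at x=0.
(1 - 15*x**2)/(9*x**3 + 3*x**2 + 3*x + 1)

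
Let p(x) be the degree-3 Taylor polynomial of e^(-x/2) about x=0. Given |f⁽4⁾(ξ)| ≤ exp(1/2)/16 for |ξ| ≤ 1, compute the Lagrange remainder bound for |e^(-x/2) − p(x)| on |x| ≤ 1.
exp(1/2)/384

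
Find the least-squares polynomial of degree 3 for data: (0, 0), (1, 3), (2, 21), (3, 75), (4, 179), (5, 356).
-1/126 + (913/756)x + (-347/252)x² + (83/27)x³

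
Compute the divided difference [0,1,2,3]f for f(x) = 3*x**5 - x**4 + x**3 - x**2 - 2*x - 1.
70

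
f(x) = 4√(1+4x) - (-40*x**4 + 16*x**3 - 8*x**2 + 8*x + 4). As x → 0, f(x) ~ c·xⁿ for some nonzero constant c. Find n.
5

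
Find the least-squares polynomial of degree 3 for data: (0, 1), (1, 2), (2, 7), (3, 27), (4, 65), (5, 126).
79/63 + (-293/189)x + (31/63)x² + (26/27)x³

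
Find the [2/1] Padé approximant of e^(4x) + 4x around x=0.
(-8*x**2/3 + 20*x/3 + 1)/(1 - 4*x/3)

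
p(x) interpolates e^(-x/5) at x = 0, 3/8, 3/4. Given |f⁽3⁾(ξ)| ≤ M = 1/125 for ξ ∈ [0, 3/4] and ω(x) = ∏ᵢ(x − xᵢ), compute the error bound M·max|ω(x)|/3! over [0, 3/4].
sqrt(3)/64000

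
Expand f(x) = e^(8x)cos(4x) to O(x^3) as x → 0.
1 + 8*x + 24*x**2 + O(x**3)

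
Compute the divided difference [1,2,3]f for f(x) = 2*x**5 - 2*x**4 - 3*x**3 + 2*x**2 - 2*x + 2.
114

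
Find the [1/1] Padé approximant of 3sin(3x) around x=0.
9*x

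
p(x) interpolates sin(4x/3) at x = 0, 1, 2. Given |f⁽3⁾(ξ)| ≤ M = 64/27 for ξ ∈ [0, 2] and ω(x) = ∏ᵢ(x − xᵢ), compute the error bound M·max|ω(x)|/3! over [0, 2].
64*sqrt(3)/729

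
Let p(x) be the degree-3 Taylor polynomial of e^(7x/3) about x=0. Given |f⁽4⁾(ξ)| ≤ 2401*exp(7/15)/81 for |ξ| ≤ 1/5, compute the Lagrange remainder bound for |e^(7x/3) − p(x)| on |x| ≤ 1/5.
2401*exp(7/15)/1215000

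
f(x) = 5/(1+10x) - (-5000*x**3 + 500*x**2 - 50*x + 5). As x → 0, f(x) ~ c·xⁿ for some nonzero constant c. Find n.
4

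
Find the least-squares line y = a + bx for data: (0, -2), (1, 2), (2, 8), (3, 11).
a = -2, b = 9/2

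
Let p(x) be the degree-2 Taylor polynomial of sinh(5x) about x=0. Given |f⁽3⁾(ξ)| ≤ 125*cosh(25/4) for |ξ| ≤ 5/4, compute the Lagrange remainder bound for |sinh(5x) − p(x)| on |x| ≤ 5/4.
15625*cosh(25/4)/384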